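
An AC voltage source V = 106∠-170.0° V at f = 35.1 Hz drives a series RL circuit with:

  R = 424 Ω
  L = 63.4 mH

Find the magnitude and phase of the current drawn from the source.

Step 1 — Angular frequency: ω = 2π·f = 2π·35.1 = 220.5 rad/s.
Step 2 — Component impedances:
  R: Z = R = 424 Ω
  L: Z = jωL = j·220.5·0.0634 = 0 + j13.98 Ω
Step 3 — Series combination: Z_total = R + L = 424 + j13.98 Ω = 424.2∠1.9° Ω.
Step 4 — Source phasor: V = 106∠-170.0° V = -104.4 - j18.41 V.
Step 5 — Ohm's law: I = V / Z_total = (-104.4 - j18.41) / (424 + j13.98) = -0.2474 - j0.03525 A.
Step 6 — Convert to polar: |I| = 0.2499 A, ∠I = -171.9°.

I = 0.2499∠-171.9° A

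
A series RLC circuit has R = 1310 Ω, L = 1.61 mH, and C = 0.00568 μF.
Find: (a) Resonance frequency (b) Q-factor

Step 1 — Resonance condition Im(Z)=0 gives ω₀ = 1/√(LC).
Step 2 — ω₀ = 1/√(0.00161·5.68e-09) = 3.307e+05 rad/s.
Step 3 — f₀ = ω₀/(2π) = 5.263e+04 Hz.
Step 4 — Series Q: Q = ω₀L/R = 3.307e+05·0.00161/1310 = 0.4064.

(a) f₀ = 5.263e+04 Hz  (b) Q = 0.4064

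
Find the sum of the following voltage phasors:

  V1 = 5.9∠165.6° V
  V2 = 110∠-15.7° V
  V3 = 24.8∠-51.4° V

Step 1 — Convert each phasor to rectangular form:
  V1 = 5.9·(cos(165.6°) + j·sin(165.6°)) = -5.715 + j1.467 V
  V2 = 110·(cos(-15.7°) + j·sin(-15.7°)) = 105.9 - j29.77 V
  V3 = 24.8·(cos(-51.4°) + j·sin(-51.4°)) = 15.47 - j19.38 V
Step 2 — Sum components: V_total = 115.7 - j47.68 V.
Step 3 — Convert to polar: |V_total| = 125.1 V, ∠V_total = -22.4°.

V_total = 125.1∠-22.4° V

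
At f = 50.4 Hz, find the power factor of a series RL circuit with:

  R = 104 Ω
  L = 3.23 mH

Step 1 — Angular frequency: ω = 2π·f = 2π·50.4 = 316.7 rad/s.
Step 2 — Component impedances:
  R: Z = R = 104 Ω
  L: Z = jωL = j·316.7·0.00323 = 0 + j1.023 Ω
Step 3 — Series combination: Z_total = R + L = 104 + j1.023 Ω = 104∠0.6° Ω.
Step 4 — Power factor: PF = cos(φ) = Re(Z)/|Z| = 104/104 = 1.
Step 5 — Type: Im(Z) = 1.023 ⇒ lagging (phase φ = 0.6°).

PF = 1 (lagging, φ = 0.6°)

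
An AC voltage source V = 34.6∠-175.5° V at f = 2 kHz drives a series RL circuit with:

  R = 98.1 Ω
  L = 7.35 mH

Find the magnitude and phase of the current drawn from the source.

Step 1 — Angular frequency: ω = 2π·f = 2π·2000 = 1.257e+04 rad/s.
Step 2 — Component impedances:
  R: Z = R = 98.1 Ω
  L: Z = jωL = j·1.257e+04·0.00735 = 0 + j92.36 Ω
Step 3 — Series combination: Z_total = R + L = 98.1 + j92.36 Ω = 134.7∠43.3° Ω.
Step 4 — Source phasor: V = 34.6∠-175.5° V = -34.49 - j2.715 V.
Step 5 — Ohm's law: I = V / Z_total = (-34.49 - j2.715) / (98.1 + j92.36) = -0.2002 + j0.1608 A.
Step 6 — Convert to polar: |I| = 0.2568 A, ∠I = 141.2°.

I = 0.2568∠141.2° A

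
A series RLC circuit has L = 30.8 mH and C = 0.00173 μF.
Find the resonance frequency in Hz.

Step 1 — Resonance condition Im(Z)=0 gives ω₀ = 1/√(LC).
Step 2 — ω₀ = 1/√(0.0308·1.73e-09) = 1.37e+05 rad/s.
Step 3 — f₀ = ω₀/(2π) = 2.18e+04 Hz.

f₀ = 2.18e+04 Hz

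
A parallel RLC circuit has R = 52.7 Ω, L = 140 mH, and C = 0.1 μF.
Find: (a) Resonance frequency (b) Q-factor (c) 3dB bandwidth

Step 1 — Resonance: ω₀ = 1/√(LC) = 1/√(0.14·1e-07) = 8452 rad/s.
Step 2 — f₀ = ω₀/(2π) = 1345 Hz.
Step 3 — Parallel Q: Q = R/(ω₀L) = 52.7/(8452·0.14) = 0.04454.
Step 4 — Bandwidth: Δω = ω₀/Q = 1.898e+05 rad/s; BW = Δω/(2π) = 3.02e+04 Hz.

(a) f₀ = 1345 Hz  (b) Q = 0.04454  (c) BW = 3.02e+04 Hz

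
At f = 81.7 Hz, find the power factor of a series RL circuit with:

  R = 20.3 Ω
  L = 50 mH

Step 1 — Angular frequency: ω = 2π·f = 2π·81.7 = 513.3 rad/s.
Step 2 — Component impedances:
  R: Z = R = 20.3 Ω
  L: Z = jωL = j·513.3·0.05 = 0 + j25.67 Ω
Step 3 — Series combination: Z_total = R + L = 20.3 + j25.67 Ω = 32.72∠51.7° Ω.
Step 4 — Power factor: PF = cos(φ) = Re(Z)/|Z| = 20.3/32.724 = 0.6203.
Step 5 — Type: Im(Z) = 25.67 ⇒ lagging (phase φ = 51.7°).

PF = 0.6203 (lagging, φ = 51.7°)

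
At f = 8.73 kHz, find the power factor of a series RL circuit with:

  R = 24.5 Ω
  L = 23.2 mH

Step 1 — Angular frequency: ω = 2π·f = 2π·8730 = 5.485e+04 rad/s.
Step 2 — Component impedances:
  R: Z = R = 24.5 Ω
  L: Z = jωL = j·5.485e+04·0.0232 = 0 + j1273 Ω
Step 3 — Series combination: Z_total = R + L = 24.5 + j1273 Ω = 1273∠88.9° Ω.
Step 4 — Power factor: PF = cos(φ) = Re(Z)/|Z| = 24.5/1273 = 0.01925.
Step 5 — Type: Im(Z) = 1273 ⇒ lagging (phase φ = 88.9°).

PF = 0.01925 (lagging, φ = 88.9°)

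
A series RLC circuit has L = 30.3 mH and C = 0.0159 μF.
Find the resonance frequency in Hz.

Step 1 — Resonance condition Im(Z)=0 gives ω₀ = 1/√(LC).
Step 2 — ω₀ = 1/√(0.0303·1.59e-08) = 4.556e+04 rad/s.
Step 3 — f₀ = ω₀/(2π) = 7251 Hz.

f₀ = 7251 Hz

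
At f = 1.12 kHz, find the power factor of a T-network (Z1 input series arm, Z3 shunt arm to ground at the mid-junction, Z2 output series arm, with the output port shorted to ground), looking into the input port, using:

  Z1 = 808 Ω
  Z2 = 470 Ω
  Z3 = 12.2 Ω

Step 1 — Angular frequency: ω = 2π·f = 2π·1120 = 7037 rad/s.
Step 2 — Component impedances:
  Z1: Z = R = 808 Ω
  Z2: Z = R = 470 Ω
  Z3: Z = R = 12.2 Ω
Step 3 — With the output port shorted to ground, the output series arm Z2 runs from the junction to ground; the shunt arm Z3 also runs from the junction to ground. They appear in parallel: Z3 || Z2 = 11.89 Ω.
Step 4 — Series with input arm Z1: Z_in = Z1 + (Z3 || Z2) = 819.9 Ω = 819.9∠0.0° Ω.
Step 5 — Power factor: PF = cos(φ) = Re(Z)/|Z| = 819.9/819.9 = 1.
Step 6 — Type: Im(Z) = 0 ⇒ unity (phase φ = 0.0°).

PF = 1 (unity, φ = 0.0°)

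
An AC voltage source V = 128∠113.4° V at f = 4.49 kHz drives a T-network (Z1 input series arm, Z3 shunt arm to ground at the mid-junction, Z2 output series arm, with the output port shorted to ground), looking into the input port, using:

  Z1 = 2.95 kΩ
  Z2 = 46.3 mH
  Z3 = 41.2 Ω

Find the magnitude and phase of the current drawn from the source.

Step 1 — Angular frequency: ω = 2π·f = 2π·4490 = 2.821e+04 rad/s.
Step 2 — Component impedances:
  Z1: Z = R = 2950 Ω
  Z2: Z = jωL = j·2.821e+04·0.0463 = 0 + j1306 Ω
  Z3: Z = R = 41.2 Ω
Step 3 — With the output port shorted to ground, the output series arm Z2 runs from the junction to ground; the shunt arm Z3 also runs from the junction to ground. They appear in parallel: Z3 || Z2 = 41.16 + j1.298 Ω.
Step 4 — Series with input arm Z1: Z_in = Z1 + (Z3 || Z2) = 2991 + j1.298 Ω = 2991∠0.0° Ω.
Step 5 — Source phasor: V = 128∠113.4° V = -50.83 + j117.5 V.
Step 6 — Ohm's law: I = V / Z_total = (-50.83 + j117.5) / (2991 + j1.298) = -0.01698 + j0.03928 A.
Step 7 — Convert to polar: |I| = 0.04279 A, ∠I = 113.4°.

I = 0.04279∠113.4° A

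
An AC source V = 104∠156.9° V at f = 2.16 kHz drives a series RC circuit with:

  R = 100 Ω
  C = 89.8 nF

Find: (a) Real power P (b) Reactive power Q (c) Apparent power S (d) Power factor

Step 1 — Angular frequency: ω = 2π·f = 2π·2160 = 1.357e+04 rad/s.
Step 2 — Component impedances:
  R: Z = R = 100 Ω
  C: Z = 1/(jωC) = -j/(ω·C) = 0 - j820.5 Ω
Step 3 — Series combination: Z_total = R + C = 100 - j820.5 Ω = 826.6∠-83.1° Ω.
Step 4 — Source phasor: V = 104∠156.9° V = -95.66 + j40.8 V.
Step 5 — Current: I = V / Z = -0.063 - j0.1089 A = 0.1258∠-120.0° A.
Step 6 — Complex power: S = V·I* = 1.583 - j12.99 VA.
Step 7 — Real power: P = Re(S) = 1.583 W.
Step 8 — Reactive power: Q = Im(S) = -12.99 VAR.
Step 9 — Apparent power: |S| = 13.09 VA.
Step 10 — Power factor: PF = P/|S| = 0.121 (leading).

(a) P = 1.583 W  (b) Q = -12.99 VAR  (c) S = 13.09 VA  (d) PF = 0.121 (leading)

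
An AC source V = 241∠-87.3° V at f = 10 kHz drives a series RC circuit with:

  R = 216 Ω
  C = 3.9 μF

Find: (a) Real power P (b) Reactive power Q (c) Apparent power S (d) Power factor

Step 1 — Angular frequency: ω = 2π·f = 2π·1e+04 = 6.283e+04 rad/s.
Step 2 — Component impedances:
  R: Z = R = 216 Ω
  C: Z = 1/(jωC) = -j/(ω·C) = 0 - j4.081 Ω
Step 3 — Series combination: Z_total = R + C = 216 - j4.081 Ω = 216∠-1.1° Ω.
Step 4 — Source phasor: V = 241∠-87.3° V = 11.35 - j240.7 V.
Step 5 — Current: I = V / Z = 0.07359 - j1.113 A = 1.116∠-86.2° A.
Step 6 — Complex power: S = V·I* = 268.8 - j5.078 VA.
Step 7 — Real power: P = Re(S) = 268.8 W.
Step 8 — Reactive power: Q = Im(S) = -5.078 VAR.
Step 9 — Apparent power: |S| = 268.8 VA.
Step 10 — Power factor: PF = P/|S| = 0.9998 (leading).

(a) P = 268.8 W  (b) Q = -5.078 VAR  (c) S = 268.8 VA  (d) PF = 0.9998 (leading)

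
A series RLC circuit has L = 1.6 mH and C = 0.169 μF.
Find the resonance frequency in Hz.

Step 1 — Resonance condition Im(Z)=0 gives ω₀ = 1/√(LC).
Step 2 — ω₀ = 1/√(0.0016·1.69e-07) = 6.081e+04 rad/s.
Step 3 — f₀ = ω₀/(2π) = 9679 Hz.

f₀ = 9679 Hz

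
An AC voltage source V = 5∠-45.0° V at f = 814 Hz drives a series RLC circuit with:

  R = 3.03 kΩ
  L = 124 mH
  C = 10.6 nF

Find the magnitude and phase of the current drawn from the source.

Step 1 — Angular frequency: ω = 2π·f = 2π·814 = 5115 rad/s.
Step 2 — Component impedances:
  R: Z = R = 3030 Ω
  L: Z = jωL = j·5115·0.124 = 0 + j634.2 Ω
  C: Z = 1/(jωC) = -j/(ω·C) = 0 - j1.845e+04 Ω
Step 3 — Series combination: Z_total = R + L + C = 3030 - j1.781e+04 Ω = 1.807e+04∠-80.3° Ω.
Step 4 — Source phasor: V = 5∠-45.0° V = 3.536 - j3.536 V.
Step 5 — Ohm's law: I = V / Z_total = (3.536 - j3.536) / (3030 - j1.781e+04) = 0.0002257 + j0.0001601 A.
Step 6 — Convert to polar: |I| = 0.0002767 A, ∠I = 35.3°.

I = 0.0002767∠35.3° A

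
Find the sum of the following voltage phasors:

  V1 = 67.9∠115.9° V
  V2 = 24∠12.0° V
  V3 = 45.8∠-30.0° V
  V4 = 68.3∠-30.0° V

Step 1 — Convert each phasor to rectangular form:
  V1 = 67.9·(cos(115.9°) + j·sin(115.9°)) = -29.66 + j61.08 V
  V2 = 24·(cos(12.0°) + j·sin(12.0°)) = 23.48 + j4.99 V
  V3 = 45.8·(cos(-30.0°) + j·sin(-30.0°)) = 39.66 - j22.9 V
  V4 = 68.3·(cos(-30.0°) + j·sin(-30.0°)) = 59.15 - j34.15 V
Step 2 — Sum components: V_total = 92.63 + j9.02 V.
Step 3 — Convert to polar: |V_total| = 93.07 V, ∠V_total = 5.6°.

V_total = 93.07∠5.6° V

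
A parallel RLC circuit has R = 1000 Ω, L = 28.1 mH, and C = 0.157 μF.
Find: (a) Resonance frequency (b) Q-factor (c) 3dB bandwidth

Step 1 — Resonance: ω₀ = 1/√(LC) = 1/√(0.0281·1.57e-07) = 1.506e+04 rad/s.
Step 2 — f₀ = ω₀/(2π) = 2396 Hz.
Step 3 — Parallel Q: Q = R/(ω₀L) = 1000/(1.506e+04·0.0281) = 2.364.
Step 4 — Bandwidth: Δω = ω₀/Q = 6369 rad/s; BW = Δω/(2π) = 1014 Hz.

(a) f₀ = 2396 Hz  (b) Q = 2.364  (c) BW = 1014 Hz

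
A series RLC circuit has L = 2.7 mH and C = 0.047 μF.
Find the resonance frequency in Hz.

Step 1 — Resonance condition Im(Z)=0 gives ω₀ = 1/√(LC).
Step 2 — ω₀ = 1/√(0.0027·4.7e-08) = 8.877e+04 rad/s.
Step 3 — f₀ = ω₀/(2π) = 1.413e+04 Hz.

f₀ = 1.413e+04 Hz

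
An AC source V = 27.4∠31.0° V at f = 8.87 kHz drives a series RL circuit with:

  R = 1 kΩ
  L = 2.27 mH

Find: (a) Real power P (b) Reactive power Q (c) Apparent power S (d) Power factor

Step 1 — Angular frequency: ω = 2π·f = 2π·8870 = 5.573e+04 rad/s.
Step 2 — Component impedances:
  R: Z = R = 1000 Ω
  L: Z = jωL = j·5.573e+04·0.00227 = 0 + j126.5 Ω
Step 3 — Series combination: Z_total = R + L = 1000 + j126.5 Ω = 1008∠7.2° Ω.
Step 4 — Source phasor: V = 27.4∠31.0° V = 23.49 + j14.11 V.
Step 5 — Current: I = V / Z = 0.02487 + j0.01097 A = 0.02718∠23.8° A.
Step 6 — Complex power: S = V·I* = 0.7389 + j0.09348 VA.
Step 7 — Real power: P = Re(S) = 0.7389 W.
Step 8 — Reactive power: Q = Im(S) = 0.09348 VAR.
Step 9 — Apparent power: |S| = 0.7448 VA.
Step 10 — Power factor: PF = P/|S| = 0.9921 (lagging).

(a) P = 0.7389 W  (b) Q = 0.09348 VAR  (c) S = 0.7448 VA  (d) PF = 0.9921 (lagging)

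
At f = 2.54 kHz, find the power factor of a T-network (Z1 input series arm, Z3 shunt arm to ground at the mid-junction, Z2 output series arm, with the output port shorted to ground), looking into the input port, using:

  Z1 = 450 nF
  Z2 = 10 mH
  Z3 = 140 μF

Step 1 — Angular frequency: ω = 2π·f = 2π·2540 = 1.596e+04 rad/s.
Step 2 — Component impedances:
  Z1: Z = 1/(jωC) = -j/(ω·C) = 0 - j139.2 Ω
  Z2: Z = jωL = j·1.596e+04·0.01 = 0 + j159.6 Ω
  Z3: Z = 1/(jωC) = -j/(ω·C) = 0 - j0.4476 Ω
Step 3 — With the output port shorted to ground, the output series arm Z2 runs from the junction to ground; the shunt arm Z3 also runs from the junction to ground. They appear in parallel: Z3 || Z2 = 0 - j0.4488 Ω.
Step 4 — Series with input arm Z1: Z_in = Z1 + (Z3 || Z2) = 0 - j139.7 Ω = 139.7∠-90.0° Ω.
Step 5 — Power factor: PF = cos(φ) = Re(Z)/|Z| = 0/139.7 = 0.
Step 6 — Type: Im(Z) = -139.7 ⇒ leading (phase φ = -90.0°).

PF = 0 (leading, φ = -90.0°)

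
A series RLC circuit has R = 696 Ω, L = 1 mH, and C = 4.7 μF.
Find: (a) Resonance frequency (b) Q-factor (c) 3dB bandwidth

Step 1 — Resonance condition Im(Z)=0 gives ω₀ = 1/√(LC).
Step 2 — ω₀ = 1/√(0.001·4.7e-06) = 1.459e+04 rad/s.
Step 3 — f₀ = ω₀/(2π) = 2322 Hz.
Step 4 — Series Q: Q = ω₀L/R = 1.459e+04·0.001/696 = 0.02096.
Step 5 — 3dB bandwidth: Δω = ω₀/Q = 6.96e+05 rad/s; BW = Δω/(2π) = 1.108e+05 Hz.

(a) f₀ = 2322 Hz  (b) Q = 0.02096  (c) BW = 1.108e+05 Hz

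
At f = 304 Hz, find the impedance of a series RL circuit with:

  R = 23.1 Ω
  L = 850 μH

Step 1 — Angular frequency: ω = 2π·f = 2π·304 = 1910 rad/s.
Step 2 — Component impedances:
  R: Z = R = 23.1 Ω
  L: Z = jωL = j·1910·0.00085 = 0 + j1.624 Ω
Step 3 — Series combination: Z_total = R + L = 23.1 + j1.624 Ω = 23.16∠4.0° Ω.

Z = 23.1 + j1.624 Ω = 23.16∠4.0° Ω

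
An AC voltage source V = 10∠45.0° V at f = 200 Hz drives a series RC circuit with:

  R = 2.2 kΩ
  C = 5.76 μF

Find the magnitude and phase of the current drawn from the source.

Step 1 — Angular frequency: ω = 2π·f = 2π·200 = 1257 rad/s.
Step 2 — Component impedances:
  R: Z = R = 2200 Ω
  C: Z = 1/(jωC) = -j/(ω·C) = 0 - j138.2 Ω
Step 3 — Series combination: Z_total = R + C = 2200 - j138.2 Ω = 2204∠-3.6° Ω.
Step 4 — Source phasor: V = 10∠45.0° V = 7.071 + j7.071 V.
Step 5 — Ohm's law: I = V / Z_total = (7.071 + j7.071) / (2200 - j138.2) = 0.003 + j0.003403 A.
Step 6 — Convert to polar: |I| = 0.004537 A, ∠I = 48.6°.

I = 0.004537∠48.6° A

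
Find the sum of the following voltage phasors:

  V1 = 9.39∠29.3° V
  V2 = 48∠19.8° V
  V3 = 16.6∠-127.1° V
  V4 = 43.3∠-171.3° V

Step 1 — Convert each phasor to rectangular form:
  V1 = 9.39·(cos(29.3°) + j·sin(29.3°)) = 8.189 + j4.595 V
  V2 = 48·(cos(19.8°) + j·sin(19.8°)) = 45.16 + j16.26 V
  V3 = 16.6·(cos(-127.1°) + j·sin(-127.1°)) = -10.01 - j13.24 V
  V4 = 43.3·(cos(-171.3°) + j·sin(-171.3°)) = -42.8 - j6.55 V
Step 2 — Sum components: V_total = 0.536 + j1.065 V.
Step 3 — Convert to polar: |V_total| = 1.192 V, ∠V_total = 63.3°.

V_total = 1.192∠63.3° V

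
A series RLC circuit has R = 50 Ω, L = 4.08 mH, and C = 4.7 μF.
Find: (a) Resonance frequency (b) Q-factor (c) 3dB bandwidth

Step 1 — Resonance condition Im(Z)=0 gives ω₀ = 1/√(LC).
Step 2 — ω₀ = 1/√(0.00408·4.7e-06) = 7221 rad/s.
Step 3 — f₀ = ω₀/(2π) = 1149 Hz.
Step 4 — Series Q: Q = ω₀L/R = 7221·0.00408/50 = 0.5893.
Step 5 — 3dB bandwidth: Δω = ω₀/Q = 1.225e+04 rad/s; BW = Δω/(2π) = 1950 Hz.

(a) f₀ = 1149 Hz  (b) Q = 0.5893  (c) BW = 1950 Hz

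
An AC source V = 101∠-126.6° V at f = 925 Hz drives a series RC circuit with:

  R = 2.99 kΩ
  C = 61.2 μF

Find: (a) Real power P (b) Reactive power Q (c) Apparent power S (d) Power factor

Step 1 — Angular frequency: ω = 2π·f = 2π·925 = 5812 rad/s.
Step 2 — Component impedances:
  R: Z = R = 2990 Ω
  C: Z = 1/(jωC) = -j/(ω·C) = 0 - j2.811 Ω
Step 3 — Series combination: Z_total = R + C = 2990 - j2.811 Ω = 2990∠-0.1° Ω.
Step 4 — Source phasor: V = 101∠-126.6° V = -60.22 - j81.08 V.
Step 5 — Current: I = V / Z = -0.02011 - j0.02714 A = 0.03378∠-126.5° A.
Step 6 — Complex power: S = V·I* = 3.412 - j0.003208 VA.
Step 7 — Real power: P = Re(S) = 3.412 W.
Step 8 — Reactive power: Q = Im(S) = -0.003208 VAR.
Step 9 — Apparent power: |S| = 3.412 VA.
Step 10 — Power factor: PF = P/|S| = 1 (leading).

(a) P = 3.412 W  (b) Q = -0.003208 VAR  (c) S = 3.412 VA  (d) PF = 1 (leading)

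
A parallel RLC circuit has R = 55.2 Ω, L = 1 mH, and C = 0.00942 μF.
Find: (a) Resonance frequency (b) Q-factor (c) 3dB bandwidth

Step 1 — Resonance: ω₀ = 1/√(LC) = 1/√(0.001·9.42e-09) = 3.258e+05 rad/s.
Step 2 — f₀ = ω₀/(2π) = 5.186e+04 Hz.
Step 3 — Parallel Q: Q = R/(ω₀L) = 55.2/(3.258e+05·0.001) = 0.1694.
Step 4 — Bandwidth: Δω = ω₀/Q = 1.923e+06 rad/s; BW = Δω/(2π) = 3.061e+05 Hz.

(a) f₀ = 5.186e+04 Hz  (b) Q = 0.1694  (c) BW = 3.061e+05 Hz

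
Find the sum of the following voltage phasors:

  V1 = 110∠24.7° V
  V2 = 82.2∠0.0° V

Step 1 — Convert each phasor to rectangular form:
  V1 = 110·(cos(24.7°) + j·sin(24.7°)) = 99.94 + j45.97 V
  V2 = 82.2·(cos(0.0°) + j·sin(0.0°)) = 82.2 V
Step 2 — Sum components: V_total = 182.1 + j45.97 V.
Step 3 — Convert to polar: |V_total| = 187.8 V, ∠V_total = 14.2°.

V_total = 187.8∠14.2° V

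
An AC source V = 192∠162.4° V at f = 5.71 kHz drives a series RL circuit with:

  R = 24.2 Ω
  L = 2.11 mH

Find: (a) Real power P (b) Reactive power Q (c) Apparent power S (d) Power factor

Step 1 — Angular frequency: ω = 2π·f = 2π·5710 = 3.588e+04 rad/s.
Step 2 — Component impedances:
  R: Z = R = 24.2 Ω
  L: Z = jωL = j·3.588e+04·0.00211 = 0 + j75.7 Ω
Step 3 — Series combination: Z_total = R + L = 24.2 + j75.7 Ω = 79.47∠72.3° Ω.
Step 4 — Source phasor: V = 192∠162.4° V = -183 + j58.06 V.
Step 5 — Current: I = V / Z = -0.005401 + j2.416 A = 2.416∠90.1° A.
Step 6 — Complex power: S = V·I* = 141.2 + j441.8 VA.
Step 7 — Real power: P = Re(S) = 141.2 W.
Step 8 — Reactive power: Q = Im(S) = 441.8 VAR.
Step 9 — Apparent power: |S| = 463.8 VA.
Step 10 — Power factor: PF = P/|S| = 0.3045 (lagging).

(a) P = 141.2 W  (b) Q = 441.8 VAR  (c) S = 463.8 VA  (d) PF = 0.3045 (lagging)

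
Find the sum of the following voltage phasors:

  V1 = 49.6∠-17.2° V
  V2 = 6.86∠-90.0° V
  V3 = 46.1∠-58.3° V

Step 1 — Convert each phasor to rectangular form:
  V1 = 49.6·(cos(-17.2°) + j·sin(-17.2°)) = 47.38 - j14.67 V
  V2 = 6.86·(cos(-90.0°) + j·sin(-90.0°)) = 0 - j6.86 V
  V3 = 46.1·(cos(-58.3°) + j·sin(-58.3°)) = 24.22 - j39.22 V
Step 2 — Sum components: V_total = 71.61 - j60.75 V.
Step 3 — Convert to polar: |V_total| = 93.9 V, ∠V_total = -40.3°.

V_total = 93.9∠-40.3° V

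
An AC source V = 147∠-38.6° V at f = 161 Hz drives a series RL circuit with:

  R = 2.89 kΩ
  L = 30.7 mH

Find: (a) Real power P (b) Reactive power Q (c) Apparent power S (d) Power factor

Step 1 — Angular frequency: ω = 2π·f = 2π·161 = 1012 rad/s.
Step 2 — Component impedances:
  R: Z = R = 2890 Ω
  L: Z = jωL = j·1012·0.0307 = 0 + j31.06 Ω
Step 3 — Series combination: Z_total = R + L = 2890 + j31.06 Ω = 2890∠0.6° Ω.
Step 4 — Source phasor: V = 147∠-38.6° V = 114.9 - j91.71 V.
Step 5 — Current: I = V / Z = 0.03941 - j0.03216 A = 0.05086∠-39.2° A.
Step 6 — Complex power: S = V·I* = 7.476 + j0.08034 VA.
Step 7 — Real power: P = Re(S) = 7.476 W.
Step 8 — Reactive power: Q = Im(S) = 0.08034 VAR.
Step 9 — Apparent power: |S| = 7.477 VA.
Step 10 — Power factor: PF = P/|S| = 0.9999 (lagging).

(a) P = 7.476 W  (b) Q = 0.08034 VAR  (c) S = 7.477 VA  (d) PF = 0.9999 (lagging)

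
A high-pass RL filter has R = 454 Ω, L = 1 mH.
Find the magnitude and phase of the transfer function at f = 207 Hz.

Step 1 — Angular frequency: ω = 2π·207 = 1301 rad/s.
Step 2 — Transfer function: H(jω) = jωL/(R + jωL).
Step 3 — Numerator jωL = j·1.301; denominator R + jωL = 454 + j1.301.
Step 4 — H = 8.207e-06 + j0.002865.
Step 5 — Magnitude: |H| = 0.002865 (-50.9 dB); phase: φ = 89.8°.

|H| = 0.002865 (-50.9 dB), φ = 89.8°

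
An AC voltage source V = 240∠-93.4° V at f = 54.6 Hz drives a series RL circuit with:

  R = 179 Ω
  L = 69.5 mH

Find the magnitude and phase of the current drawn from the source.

Step 1 — Angular frequency: ω = 2π·f = 2π·54.6 = 343.1 rad/s.
Step 2 — Component impedances:
  R: Z = R = 179 Ω
  L: Z = jωL = j·343.1·0.0695 = 0 + j23.84 Ω
Step 3 — Series combination: Z_total = R + L = 179 + j23.84 Ω = 180.6∠7.6° Ω.
Step 4 — Source phasor: V = 240∠-93.4° V = -14.23 - j239.6 V.
Step 5 — Ohm's law: I = V / Z_total = (-14.23 - j239.6) / (179 + j23.84) = -0.2533 - j1.305 A.
Step 6 — Convert to polar: |I| = 1.329 A, ∠I = -101.0°.

I = 1.329∠-101.0° A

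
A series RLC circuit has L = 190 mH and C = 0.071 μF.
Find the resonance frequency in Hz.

Step 1 — Resonance condition Im(Z)=0 gives ω₀ = 1/√(LC).
Step 2 — ω₀ = 1/√(0.19·7.1e-08) = 8610 rad/s.
Step 3 — f₀ = ω₀/(2π) = 1370 Hz.

f₀ = 1370 Hz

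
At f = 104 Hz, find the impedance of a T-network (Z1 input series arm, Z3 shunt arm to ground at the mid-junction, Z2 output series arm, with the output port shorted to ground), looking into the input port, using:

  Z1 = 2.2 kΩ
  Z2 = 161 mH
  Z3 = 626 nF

Step 1 — Angular frequency: ω = 2π·f = 2π·104 = 653.5 rad/s.
Step 2 — Component impedances:
  Z1: Z = R = 2200 Ω
  Z2: Z = jωL = j·653.5·0.161 = 0 + j105.2 Ω
  Z3: Z = 1/(jωC) = -j/(ω·C) = 0 - j2445 Ω
Step 3 — With the output port shorted to ground, the output series arm Z2 runs from the junction to ground; the shunt arm Z3 also runs from the junction to ground. They appear in parallel: Z3 || Z2 = 0 + j109.9 Ω.
Step 4 — Series with input arm Z1: Z_in = Z1 + (Z3 || Z2) = 2200 + j109.9 Ω = 2203∠2.9° Ω.

Z = 2200 + j109.9 Ω = 2203∠2.9° Ω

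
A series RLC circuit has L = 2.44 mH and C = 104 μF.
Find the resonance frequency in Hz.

Step 1 — Resonance condition Im(Z)=0 gives ω₀ = 1/√(LC).
Step 2 — ω₀ = 1/√(0.00244·0.000104) = 1985 rad/s.
Step 3 — f₀ = ω₀/(2π) = 315.9 Hz.

f₀ = 315.9 Hz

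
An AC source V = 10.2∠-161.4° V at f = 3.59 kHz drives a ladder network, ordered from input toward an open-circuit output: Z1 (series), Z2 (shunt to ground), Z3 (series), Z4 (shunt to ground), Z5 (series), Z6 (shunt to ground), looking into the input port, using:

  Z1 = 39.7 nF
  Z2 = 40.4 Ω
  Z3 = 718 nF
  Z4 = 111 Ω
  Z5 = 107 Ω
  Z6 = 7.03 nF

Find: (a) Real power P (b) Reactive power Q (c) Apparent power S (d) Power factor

Step 1 — Angular frequency: ω = 2π·f = 2π·3590 = 2.256e+04 rad/s.
Step 2 — Component impedances:
  Z1: Z = 1/(jωC) = -j/(ω·C) = 0 - j1117 Ω
  Z2: Z = R = 40.4 Ω
  Z3: Z = 1/(jωC) = -j/(ω·C) = 0 - j61.74 Ω
  Z4: Z = R = 111 Ω
  Z5: Z = R = 107 Ω
  Z6: Z = 1/(jωC) = -j/(ω·C) = 0 - j6306 Ω
Step 3 — Ladder network (open output): work backward from the far end, alternating series and parallel combinations. Z_in = 31.24 - j1121 Ω = 1121∠-88.4° Ω.
Step 4 — Source phasor: V = 10.2∠-161.4° V = -9.667 - j3.253 V.
Step 5 — Current: I = V / Z = 0.002661 - j0.008701 A = 0.009099∠-73.0° A.
Step 6 — Complex power: S = V·I* = 0.002586 - j0.09277 VA.
Step 7 — Real power: P = Re(S) = 0.002586 W.
Step 8 — Reactive power: Q = Im(S) = -0.09277 VAR.
Step 9 — Apparent power: |S| = 0.09281 VA.
Step 10 — Power factor: PF = P/|S| = 0.02787 (leading).

(a) P = 0.002586 W  (b) Q = -0.09277 VAR  (c) S = 0.09281 VA  (d) PF = 0.02787 (leading)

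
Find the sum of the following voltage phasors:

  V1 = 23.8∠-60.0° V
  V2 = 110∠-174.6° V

Step 1 — Convert each phasor to rectangular form:
  V1 = 23.8·(cos(-60.0°) + j·sin(-60.0°)) = 11.9 - j20.61 V
  V2 = 110·(cos(-174.6°) + j·sin(-174.6°)) = -109.5 - j10.35 V
Step 2 — Sum components: V_total = -97.61 - j30.96 V.
Step 3 — Convert to polar: |V_total| = 102.4 V, ∠V_total = -162.4°.

V_total = 102.4∠-162.4° V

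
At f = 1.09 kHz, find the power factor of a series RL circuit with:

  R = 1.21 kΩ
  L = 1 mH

Step 1 — Angular frequency: ω = 2π·f = 2π·1090 = 6849 rad/s.
Step 2 — Component impedances:
  R: Z = R = 1210 Ω
  L: Z = jωL = j·6849·0.001 = 0 + j6.849 Ω
Step 3 — Series combination: Z_total = R + L = 1210 + j6.849 Ω = 1210∠0.3° Ω.
Step 4 — Power factor: PF = cos(φ) = Re(Z)/|Z| = 1210/1210 = 1.
Step 5 — Type: Im(Z) = 6.849 ⇒ lagging (phase φ = 0.3°).

PF = 1 (lagging, φ = 0.3°)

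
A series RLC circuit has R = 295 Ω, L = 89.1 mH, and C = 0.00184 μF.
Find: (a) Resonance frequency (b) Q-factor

Step 1 — Resonance condition Im(Z)=0 gives ω₀ = 1/√(LC).
Step 2 — ω₀ = 1/√(0.0891·1.84e-09) = 7.81e+04 rad/s.
Step 3 — f₀ = ω₀/(2π) = 1.243e+04 Hz.
Step 4 — Series Q: Q = ω₀L/R = 7.81e+04·0.0891/295 = 23.59.

(a) f₀ = 1.243e+04 Hz  (b) Q = 23.59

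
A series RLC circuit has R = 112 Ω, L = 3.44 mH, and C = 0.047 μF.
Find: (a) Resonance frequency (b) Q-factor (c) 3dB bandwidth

Step 1 — Resonance: ω₀ = 1/√(LC) = 1/√(0.00344·4.7e-08) = 7.865e+04 rad/s.
Step 2 — f₀ = ω₀/(2π) = 1.252e+04 Hz.
Step 3 — Series Q: Q = ω₀L/R = 7.865e+04·0.00344/112 = 2.416.
Step 4 — Bandwidth: Δω = ω₀/Q = 3.256e+04 rad/s; BW = Δω/(2π) = 5182 Hz.

(a) f₀ = 1.252e+04 Hz  (b) Q = 2.416  (c) BW = 5182 Hz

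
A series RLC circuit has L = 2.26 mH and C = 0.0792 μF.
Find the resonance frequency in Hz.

Step 1 — Resonance condition Im(Z)=0 gives ω₀ = 1/√(LC).
Step 2 — ω₀ = 1/√(0.00226·7.92e-08) = 7.475e+04 rad/s.
Step 3 — f₀ = ω₀/(2π) = 1.19e+04 Hz.

f₀ = 1.19e+04 Hz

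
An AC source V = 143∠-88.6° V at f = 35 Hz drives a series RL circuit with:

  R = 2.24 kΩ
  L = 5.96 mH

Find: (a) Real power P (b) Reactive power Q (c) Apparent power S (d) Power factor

Step 1 — Angular frequency: ω = 2π·f = 2π·35 = 219.9 rad/s.
Step 2 — Component impedances:
  R: Z = R = 2240 Ω
  L: Z = jωL = j·219.9·0.00596 = 0 + j1.311 Ω
Step 3 — Series combination: Z_total = R + L = 2240 + j1.311 Ω = 2240∠0.0° Ω.
Step 4 — Source phasor: V = 143∠-88.6° V = 3.494 - j143 V.
Step 5 — Current: I = V / Z = 0.001522 - j0.06382 A = 0.06384∠-88.6° A.
Step 6 — Complex power: S = V·I* = 9.129 + j0.005342 VA.
Step 7 — Real power: P = Re(S) = 9.129 W.
Step 8 — Reactive power: Q = Im(S) = 0.005342 VAR.
Step 9 — Apparent power: |S| = 9.129 VA.
Step 10 — Power factor: PF = P/|S| = 1 (lagging).

(a) P = 9.129 W  (b) Q = 0.005342 VAR  (c) S = 9.129 VA  (d) PF = 1 (lagging)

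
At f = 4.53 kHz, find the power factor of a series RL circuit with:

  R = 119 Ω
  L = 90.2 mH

Step 1 — Angular frequency: ω = 2π·f = 2π·4530 = 2.846e+04 rad/s.
Step 2 — Component impedances:
  R: Z = R = 119 Ω
  L: Z = jωL = j·2.846e+04·0.0902 = 0 + j2567 Ω
Step 3 — Series combination: Z_total = R + L = 119 + j2567 Ω = 2570∠87.3° Ω.
Step 4 — Power factor: PF = cos(φ) = Re(Z)/|Z| = 119/2570 = 0.0463.
Step 5 — Type: Im(Z) = 2567 ⇒ lagging (phase φ = 87.3°).

PF = 0.0463 (lagging, φ = 87.3°)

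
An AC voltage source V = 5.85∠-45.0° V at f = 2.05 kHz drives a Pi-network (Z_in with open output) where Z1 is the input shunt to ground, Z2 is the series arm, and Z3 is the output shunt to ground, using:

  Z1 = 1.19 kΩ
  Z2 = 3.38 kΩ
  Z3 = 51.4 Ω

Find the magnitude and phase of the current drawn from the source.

Step 1 — Angular frequency: ω = 2π·f = 2π·2050 = 1.288e+04 rad/s.
Step 2 — Component impedances:
  Z1: Z = R = 1190 Ω
  Z2: Z = R = 3380 Ω
  Z3: Z = R = 51.4 Ω
Step 3 — With open output, the series arm Z2 and the output shunt Z3 appear in series to ground: Z2 + Z3 = 3431 Ω.
Step 4 — Parallel with input shunt Z1: Z_in = Z1 || (Z2 + Z3) = 883.6 Ω = 883.6∠0.0° Ω.
Step 5 — Source phasor: V = 5.85∠-45.0° V = 4.137 - j4.137 V.
Step 6 — Ohm's law: I = V / Z_total = (4.137 - j4.137) / (883.6) = 0.004682 - j0.004682 A.
Step 7 — Convert to polar: |I| = 0.006621 A, ∠I = -45.0°.

I = 0.006621∠-45.0° A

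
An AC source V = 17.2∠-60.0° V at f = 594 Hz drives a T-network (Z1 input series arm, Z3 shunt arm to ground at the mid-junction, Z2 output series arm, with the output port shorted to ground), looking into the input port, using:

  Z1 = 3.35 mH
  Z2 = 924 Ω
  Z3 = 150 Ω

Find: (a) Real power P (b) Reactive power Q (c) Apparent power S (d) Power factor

Step 1 — Angular frequency: ω = 2π·f = 2π·594 = 3732 rad/s.
Step 2 — Component impedances:
  Z1: Z = jωL = j·3732·0.00335 = 0 + j12.5 Ω
  Z2: Z = R = 924 Ω
  Z3: Z = R = 150 Ω
Step 3 — With the output port shorted to ground, the output series arm Z2 runs from the junction to ground; the shunt arm Z3 also runs from the junction to ground. They appear in parallel: Z3 || Z2 = 129.1 Ω.
Step 4 — Series with input arm Z1: Z_in = Z1 + (Z3 || Z2) = 129.1 + j12.5 Ω = 129.7∠5.5° Ω.
Step 5 — Source phasor: V = 17.2∠-60.0° V = 8.6 - j14.9 V.
Step 6 — Current: I = V / Z = 0.05494 - j0.1207 A = 0.1327∠-65.5° A.
Step 7 — Complex power: S = V·I* = 2.271 + j0.22 VA.
Step 8 — Real power: P = Re(S) = 2.271 W.
Step 9 — Reactive power: Q = Im(S) = 0.22 VAR.
Step 10 — Apparent power: |S| = 2.282 VA.
Step 11 — Power factor: PF = P/|S| = 0.9953 (lagging).

(a) P = 2.271 W  (b) Q = 0.22 VAR  (c) S = 2.282 VA  (d) PF = 0.9953 (lagging)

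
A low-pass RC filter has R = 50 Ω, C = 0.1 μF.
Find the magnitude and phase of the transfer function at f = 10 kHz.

Step 1 — Angular frequency: ω = 2π·1e+04 = 6.283e+04 rad/s.
Step 2 — Transfer function: H(jω) = 1/(1 + jωRC).
Step 3 — Denominator: 1 + jωRC = 1 + j·6.283e+04·50·1e-07 = 1 + j0.3142.
Step 4 — H = 0.9102 - j0.2859.
Step 5 — Magnitude: |H| = 0.954 (-0.4 dB); phase: φ = -17.4°.

|H| = 0.954 (-0.4 dB), φ = -17.4°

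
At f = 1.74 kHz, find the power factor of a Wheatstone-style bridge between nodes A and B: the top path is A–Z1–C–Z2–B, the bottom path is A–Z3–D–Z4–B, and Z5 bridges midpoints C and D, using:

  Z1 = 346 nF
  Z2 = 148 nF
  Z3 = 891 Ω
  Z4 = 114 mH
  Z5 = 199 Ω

Step 1 — Angular frequency: ω = 2π·f = 2π·1740 = 1.093e+04 rad/s.
Step 2 — Component impedances:
  Z1: Z = 1/(jωC) = -j/(ω·C) = 0 - j264.4 Ω
  Z2: Z = 1/(jωC) = -j/(ω·C) = 0 - j618 Ω
  Z3: Z = R = 891 Ω
  Z4: Z = jωL = j·1.093e+04·0.114 = 0 + j1246 Ω
  Z5: Z = R = 199 Ω
Step 3 — Bridge requires nodal analysis (the Z5 bridge couples midpoints C and D, so the two paths cannot be reduced to a simple series/parallel combination). Setting node B to ground and injecting 1 A at node A, the 3-node admittance system at A, C, D solves to V_A = Z_AB = 258.9 - j1525 Ω = 1547∠-80.4° Ω.
Step 4 — Power factor: PF = cos(φ) = Re(Z)/|Z| = 258.86/1547 = 0.1673.
Step 5 — Type: Im(Z) = -1525 ⇒ leading (phase φ = -80.4°).

PF = 0.1673 (leading, φ = -80.4°)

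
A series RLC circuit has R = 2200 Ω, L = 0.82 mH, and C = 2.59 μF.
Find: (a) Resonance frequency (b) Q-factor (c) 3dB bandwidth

Step 1 — Resonance: ω₀ = 1/√(LC) = 1/√(0.00082·2.59e-06) = 2.17e+04 rad/s.
Step 2 — f₀ = ω₀/(2π) = 3454 Hz.
Step 3 — Series Q: Q = ω₀L/R = 2.17e+04·0.00082/2200 = 0.008088.
Step 4 — Bandwidth: Δω = ω₀/Q = 2.683e+06 rad/s; BW = Δω/(2π) = 4.27e+05 Hz.

(a) f₀ = 3454 Hz  (b) Q = 0.008088  (c) BW = 4.27e+05 Hz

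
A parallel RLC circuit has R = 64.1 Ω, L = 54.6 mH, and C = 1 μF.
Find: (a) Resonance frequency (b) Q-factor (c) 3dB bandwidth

Step 1 — Resonance: ω₀ = 1/√(LC) = 1/√(0.0546·1e-06) = 4280 rad/s.
Step 2 — f₀ = ω₀/(2π) = 681.1 Hz.
Step 3 — Parallel Q: Q = R/(ω₀L) = 64.1/(4280·0.0546) = 0.2743.
Step 4 — Bandwidth: Δω = ω₀/Q = 1.56e+04 rad/s; BW = Δω/(2π) = 2483 Hz.

(a) f₀ = 681.1 Hz  (b) Q = 0.2743  (c) BW = 2483 Hz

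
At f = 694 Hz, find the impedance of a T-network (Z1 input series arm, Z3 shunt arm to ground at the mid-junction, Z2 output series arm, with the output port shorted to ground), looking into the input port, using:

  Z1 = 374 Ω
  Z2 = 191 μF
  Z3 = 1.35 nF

Step 1 — Angular frequency: ω = 2π·f = 2π·694 = 4361 rad/s.
Step 2 — Component impedances:
  Z1: Z = R = 374 Ω
  Z2: Z = 1/(jωC) = -j/(ω·C) = 0 - j1.201 Ω
  Z3: Z = 1/(jωC) = -j/(ω·C) = 0 - j1.699e+05 Ω
Step 3 — With the output port shorted to ground, the output series arm Z2 runs from the junction to ground; the shunt arm Z3 also runs from the junction to ground. They appear in parallel: Z3 || Z2 = 0 - j1.201 Ω.
Step 4 — Series with input arm Z1: Z_in = Z1 + (Z3 || Z2) = 374 - j1.201 Ω = 374∠-0.2° Ω.

Z = 374 - j1.201 Ω = 374∠-0.2° Ω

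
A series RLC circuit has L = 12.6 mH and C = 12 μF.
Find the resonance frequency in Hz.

Step 1 — Resonance condition Im(Z)=0 gives ω₀ = 1/√(LC).
Step 2 — ω₀ = 1/√(0.0126·1.2e-05) = 2572 rad/s.
Step 3 — f₀ = ω₀/(2π) = 409.3 Hz.

f₀ = 409.3 Hz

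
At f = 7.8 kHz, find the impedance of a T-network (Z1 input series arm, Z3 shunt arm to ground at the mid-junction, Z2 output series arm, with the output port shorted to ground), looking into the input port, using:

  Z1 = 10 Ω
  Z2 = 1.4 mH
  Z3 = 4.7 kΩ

Step 1 — Angular frequency: ω = 2π·f = 2π·7800 = 4.901e+04 rad/s.
Step 2 — Component impedances:
  Z1: Z = R = 10 Ω
  Z2: Z = jωL = j·4.901e+04·0.0014 = 0 + j68.61 Ω
  Z3: Z = R = 4700 Ω
Step 3 — With the output port shorted to ground, the output series arm Z2 runs from the junction to ground; the shunt arm Z3 also runs from the junction to ground. They appear in parallel: Z3 || Z2 = 1.001 + j68.6 Ω.
Step 4 — Series with input arm Z1: Z_in = Z1 + (Z3 || Z2) = 11 + j68.6 Ω = 69.47∠80.9° Ω.

Z = 11 + j68.6 Ω = 69.47∠80.9° Ω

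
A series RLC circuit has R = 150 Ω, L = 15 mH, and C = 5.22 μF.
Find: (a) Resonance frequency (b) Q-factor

Step 1 — Resonance condition Im(Z)=0 gives ω₀ = 1/√(LC).
Step 2 — ω₀ = 1/√(0.015·5.22e-06) = 3574 rad/s.
Step 3 — f₀ = ω₀/(2π) = 568.8 Hz.
Step 4 — Series Q: Q = ω₀L/R = 3574·0.015/150 = 0.3574.

(a) f₀ = 568.8 Hz  (b) Q = 0.3574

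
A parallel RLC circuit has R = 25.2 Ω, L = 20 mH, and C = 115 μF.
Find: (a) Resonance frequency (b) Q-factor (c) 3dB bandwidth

Step 1 — Resonance: ω₀ = 1/√(LC) = 1/√(0.02·0.000115) = 659.4 rad/s.
Step 2 — f₀ = ω₀/(2π) = 104.9 Hz.
Step 3 — Parallel Q: Q = R/(ω₀L) = 25.2/(659.4·0.02) = 1.911.
Step 4 — Bandwidth: Δω = ω₀/Q = 345.1 rad/s; BW = Δω/(2π) = 54.92 Hz.

(a) f₀ = 104.9 Hz  (b) Q = 1.911  (c) BW = 54.92 Hz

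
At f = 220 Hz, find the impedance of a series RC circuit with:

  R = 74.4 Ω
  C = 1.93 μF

Step 1 — Angular frequency: ω = 2π·f = 2π·220 = 1382 rad/s.
Step 2 — Component impedances:
  R: Z = R = 74.4 Ω
  C: Z = 1/(jωC) = -j/(ω·C) = 0 - j374.8 Ω
Step 3 — Series combination: Z_total = R + C = 74.4 - j374.8 Ω = 382.1∠-78.8° Ω.

Z = 74.4 - j374.8 Ω = 382.1∠-78.8° Ω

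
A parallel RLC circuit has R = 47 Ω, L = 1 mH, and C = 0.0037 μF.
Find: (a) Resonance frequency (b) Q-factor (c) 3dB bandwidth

Step 1 — Resonance: ω₀ = 1/√(LC) = 1/√(0.001·3.7e-09) = 5.199e+05 rad/s.
Step 2 — f₀ = ω₀/(2π) = 8.274e+04 Hz.
Step 3 — Parallel Q: Q = R/(ω₀L) = 47/(5.199e+05·0.001) = 0.09041.
Step 4 — Bandwidth: Δω = ω₀/Q = 5.75e+06 rad/s; BW = Δω/(2π) = 9.152e+05 Hz.

(a) f₀ = 8.274e+04 Hz  (b) Q = 0.09041  (c) BW = 9.152e+05 Hz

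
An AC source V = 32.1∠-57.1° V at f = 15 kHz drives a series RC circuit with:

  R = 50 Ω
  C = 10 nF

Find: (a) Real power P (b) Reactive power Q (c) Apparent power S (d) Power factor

Step 1 — Angular frequency: ω = 2π·f = 2π·1.5e+04 = 9.425e+04 rad/s.
Step 2 — Component impedances:
  R: Z = R = 50 Ω
  C: Z = 1/(jωC) = -j/(ω·C) = 0 - j1061 Ω
Step 3 — Series combination: Z_total = R + C = 50 - j1061 Ω = 1062∠-87.3° Ω.
Step 4 — Source phasor: V = 32.1∠-57.1° V = 17.44 - j26.95 V.
Step 5 — Current: I = V / Z = 0.02612 + j0.0152 A = 0.03022∠30.2° A.
Step 6 — Complex power: S = V·I* = 0.04566 - j0.969 VA.
Step 7 — Real power: P = Re(S) = 0.04566 W.
Step 8 — Reactive power: Q = Im(S) = -0.969 VAR.
Step 9 — Apparent power: |S| = 0.9701 VA.
Step 10 — Power factor: PF = P/|S| = 0.04707 (leading).

(a) P = 0.04566 W  (b) Q = -0.969 VAR  (c) S = 0.9701 VA  (d) PF = 0.04707 (leading)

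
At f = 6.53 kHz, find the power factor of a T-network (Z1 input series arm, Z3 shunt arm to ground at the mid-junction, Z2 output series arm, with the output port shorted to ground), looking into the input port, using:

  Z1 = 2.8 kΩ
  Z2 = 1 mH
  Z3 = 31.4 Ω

Step 1 — Angular frequency: ω = 2π·f = 2π·6530 = 4.103e+04 rad/s.
Step 2 — Component impedances:
  Z1: Z = R = 2800 Ω
  Z2: Z = jωL = j·4.103e+04·0.001 = 0 + j41.03 Ω
  Z3: Z = R = 31.4 Ω
Step 3 — With the output port shorted to ground, the output series arm Z2 runs from the junction to ground; the shunt arm Z3 also runs from the junction to ground. They appear in parallel: Z3 || Z2 = 19.8 + j15.15 Ω.
Step 4 — Series with input arm Z1: Z_in = Z1 + (Z3 || Z2) = 2820 + j15.15 Ω = 2820∠0.3° Ω.
Step 5 — Power factor: PF = cos(φ) = Re(Z)/|Z| = 2820/2820 = 1.
Step 6 — Type: Im(Z) = 15.15 ⇒ lagging (phase φ = 0.3°).

PF = 1 (lagging, φ = 0.3°)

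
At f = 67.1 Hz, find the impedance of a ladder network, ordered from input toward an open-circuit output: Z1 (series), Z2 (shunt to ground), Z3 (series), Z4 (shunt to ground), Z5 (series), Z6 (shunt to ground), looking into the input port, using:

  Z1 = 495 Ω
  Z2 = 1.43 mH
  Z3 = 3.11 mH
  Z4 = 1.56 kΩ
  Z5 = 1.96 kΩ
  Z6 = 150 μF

Step 1 — Angular frequency: ω = 2π·f = 2π·67.1 = 421.6 rad/s.
Step 2 — Component impedances:
  Z1: Z = R = 495 Ω
  Z2: Z = jωL = j·421.6·0.00143 = 0 + j0.6029 Ω
  Z3: Z = jωL = j·421.6·0.00311 = 0 + j1.311 Ω
  Z4: Z = R = 1560 Ω
  Z5: Z = R = 1960 Ω
  Z6: Z = 1/(jωC) = -j/(ω·C) = 0 - j15.81 Ω
Step 3 — Ladder network (open output): work backward from the far end, alternating series and parallel combinations. Z_in = 495 + j0.6029 Ω = 495∠0.1° Ω.

Z = 495 + j0.6029 Ω = 495∠0.1° Ω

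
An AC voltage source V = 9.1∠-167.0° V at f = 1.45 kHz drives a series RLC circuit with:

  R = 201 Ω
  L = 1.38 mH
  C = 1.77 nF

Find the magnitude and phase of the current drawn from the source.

Step 1 — Angular frequency: ω = 2π·f = 2π·1450 = 9111 rad/s.
Step 2 — Component impedances:
  R: Z = R = 201 Ω
  L: Z = jωL = j·9111·0.00138 = 0 + j12.57 Ω
  C: Z = 1/(jωC) = -j/(ω·C) = 0 - j6.201e+04 Ω
Step 3 — Series combination: Z_total = R + L + C = 201 - j6.2e+04 Ω = 6.2e+04∠-89.8° Ω.
Step 4 — Source phasor: V = 9.1∠-167.0° V = -8.867 - j2.047 V.
Step 5 — Ohm's law: I = V / Z_total = (-8.867 - j2.047) / (201 - j6.2e+04) = 3.255e-05 - j0.0001431 A.
Step 6 — Convert to polar: |I| = 0.0001468 A, ∠I = -77.2°.

I = 0.0001468∠-77.2° A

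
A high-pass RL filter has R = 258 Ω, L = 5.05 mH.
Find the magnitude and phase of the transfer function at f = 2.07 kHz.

Step 1 — Angular frequency: ω = 2π·2070 = 1.301e+04 rad/s.
Step 2 — Transfer function: H(jω) = jωL/(R + jωL).
Step 3 — Numerator jωL = j·65.68; denominator R + jωL = 258 + j65.68.
Step 4 — H = 0.06087 + j0.2391.
Step 5 — Magnitude: |H| = 0.2467 (-12.2 dB); phase: φ = 75.7°.

|H| = 0.2467 (-12.2 dB), φ = 75.7°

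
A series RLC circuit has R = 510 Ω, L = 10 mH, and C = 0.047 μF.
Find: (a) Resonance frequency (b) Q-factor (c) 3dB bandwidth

Step 1 — Resonance: ω₀ = 1/√(LC) = 1/√(0.01·4.7e-08) = 4.613e+04 rad/s.
Step 2 — f₀ = ω₀/(2π) = 7341 Hz.
Step 3 — Series Q: Q = ω₀L/R = 4.613e+04·0.01/510 = 0.9044.
Step 4 — Bandwidth: Δω = ω₀/Q = 5.1e+04 rad/s; BW = Δω/(2π) = 8117 Hz.

(a) f₀ = 7341 Hz  (b) Q = 0.9044  (c) BW = 8117 Hz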